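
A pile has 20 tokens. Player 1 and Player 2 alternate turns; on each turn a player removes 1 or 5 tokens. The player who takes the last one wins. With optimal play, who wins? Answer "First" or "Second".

Second

Compute winning (W) and losing (L) positions by backward induction:
i:   0  1  2  3  4  5  6  7  8  9 10 11 12 13 14 15 16 17 18 19 20
     L  W  L  W  L  W  L  W  L  W  L  W  L  W  L  W  L  W  L  W  L
Position 20 is L, so the second player wins.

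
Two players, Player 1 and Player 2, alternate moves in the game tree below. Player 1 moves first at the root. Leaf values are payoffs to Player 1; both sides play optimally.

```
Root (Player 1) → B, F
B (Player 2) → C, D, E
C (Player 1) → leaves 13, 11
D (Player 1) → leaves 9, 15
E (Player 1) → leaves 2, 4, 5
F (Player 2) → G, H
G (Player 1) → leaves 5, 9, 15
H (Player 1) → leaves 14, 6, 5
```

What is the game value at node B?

C: max(13, 11) = 13
D: max(9, 15) = 15
E: max(2, 4, 5) = 5
B: min(13, 15, 5) = 5

5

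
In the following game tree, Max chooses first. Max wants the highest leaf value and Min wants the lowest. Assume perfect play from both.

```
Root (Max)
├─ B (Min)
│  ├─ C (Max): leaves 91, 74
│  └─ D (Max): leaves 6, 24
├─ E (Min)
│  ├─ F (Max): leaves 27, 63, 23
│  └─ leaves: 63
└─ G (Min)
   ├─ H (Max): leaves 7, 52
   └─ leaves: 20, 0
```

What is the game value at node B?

C: max(91, 74) = 91
D: max(6, 24) = 24
B: min(91, 24) = 24

24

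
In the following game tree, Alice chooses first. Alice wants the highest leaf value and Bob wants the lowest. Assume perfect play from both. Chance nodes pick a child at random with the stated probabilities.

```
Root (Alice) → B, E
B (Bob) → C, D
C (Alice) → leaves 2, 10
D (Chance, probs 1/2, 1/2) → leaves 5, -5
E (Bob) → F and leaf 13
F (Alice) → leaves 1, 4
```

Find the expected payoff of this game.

4

C (Alice): max(2, 10) = 10
D (Chance): 1/2·5 + 1/2·-5 = 0
B (Bob): min(10, 0) = 0
F (Alice): max(1, 4) = 4
E (Bob): min(4, 13) = 4
Root (Alice): max(0, 4) = 4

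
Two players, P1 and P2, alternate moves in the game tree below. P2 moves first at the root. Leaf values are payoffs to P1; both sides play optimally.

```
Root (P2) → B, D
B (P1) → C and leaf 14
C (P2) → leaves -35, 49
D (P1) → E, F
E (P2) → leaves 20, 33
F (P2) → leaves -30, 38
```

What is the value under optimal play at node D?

20

E: min(20, 33) = 20
F: min(-30, 38) = -30
D: max(20, -30) = 20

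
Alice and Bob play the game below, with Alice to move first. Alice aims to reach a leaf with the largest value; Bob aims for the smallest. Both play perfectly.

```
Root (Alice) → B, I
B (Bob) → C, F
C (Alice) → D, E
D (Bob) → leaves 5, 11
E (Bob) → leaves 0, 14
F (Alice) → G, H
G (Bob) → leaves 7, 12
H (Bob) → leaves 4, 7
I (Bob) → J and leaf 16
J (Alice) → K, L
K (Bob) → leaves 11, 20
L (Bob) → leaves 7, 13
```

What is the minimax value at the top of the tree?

11

D (Bob): min(5, 11) = 5
E (Bob): min(0, 14) = 0
C (Alice): max(5, 0) = 5
G (Bob): min(7, 12) = 7
H (Bob): min(4, 7) = 4
F (Alice): max(7, 4) = 7
B (Bob): min(5, 7) = 5
K (Bob): min(11, 20) = 11
L (Bob): min(7, 13) = 7
J (Alice): max(11, 7) = 11
I (Bob): min(11, 16) = 11
Root (Alice): max(5, 11) = 11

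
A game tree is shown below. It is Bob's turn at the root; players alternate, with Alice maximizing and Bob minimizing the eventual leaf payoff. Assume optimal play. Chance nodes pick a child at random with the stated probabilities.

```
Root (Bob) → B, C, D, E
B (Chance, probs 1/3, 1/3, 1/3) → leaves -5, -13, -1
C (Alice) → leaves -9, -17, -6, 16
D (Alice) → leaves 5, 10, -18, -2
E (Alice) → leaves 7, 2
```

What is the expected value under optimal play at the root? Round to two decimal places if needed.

B (Chance): 1/3·-5 + 1/3·-13 + 1/3·-1 = -6.33
C (Alice): max(-9, -17, -6, 16) = 16
D (Alice): max(5, 10, -18, -2) = 10
E (Alice): max(7, 2) = 7
Root (Bob): min(-6.33, 16, 10, 7) = -6.33

-6.33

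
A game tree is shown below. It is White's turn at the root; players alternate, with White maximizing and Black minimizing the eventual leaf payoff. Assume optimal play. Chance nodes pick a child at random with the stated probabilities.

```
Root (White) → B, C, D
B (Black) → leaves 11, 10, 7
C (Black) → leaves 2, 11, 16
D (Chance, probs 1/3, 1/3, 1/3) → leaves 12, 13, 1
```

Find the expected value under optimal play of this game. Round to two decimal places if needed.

8.67

B (Black): min(11, 10, 7) = 7
C (Black): min(2, 11, 16) = 2
D (Chance): 1/3·12 + 1/3·13 + 1/3·1 = 8.67
Root (White): max(7, 2, 8.67) = 8.67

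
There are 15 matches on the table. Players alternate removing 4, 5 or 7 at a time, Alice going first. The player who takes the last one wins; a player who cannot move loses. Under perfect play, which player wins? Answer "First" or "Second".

First

Mark each pile size as W (mover wins) or L (mover loses):
i:   0  1  2  3  4  5  6  7  8  9 10 11 12 13 14 15
     L  L  L  L  W  W  W  W  W  W  W  L  L  L  L  W
Position 15 is W, so the first player wins.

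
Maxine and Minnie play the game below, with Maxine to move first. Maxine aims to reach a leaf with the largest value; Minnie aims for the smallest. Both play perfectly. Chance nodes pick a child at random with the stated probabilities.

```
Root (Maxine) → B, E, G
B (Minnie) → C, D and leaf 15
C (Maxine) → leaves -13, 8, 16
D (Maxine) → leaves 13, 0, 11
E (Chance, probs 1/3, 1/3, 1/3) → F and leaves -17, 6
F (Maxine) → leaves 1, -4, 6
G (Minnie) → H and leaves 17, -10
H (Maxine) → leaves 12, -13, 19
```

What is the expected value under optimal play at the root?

13

C (Maxine): max(-13, 8, 16) = 16
D (Maxine): max(13, 0, 11) = 13
B (Minnie): min(16, 13, 15) = 13
F (Maxine): max(1, -4, 6) = 6
E (Chance): 1/3·6 + 1/3·-17 + 1/3·6 = -1.67
H (Maxine): max(12, -13, 19) = 19
G (Minnie): min(19, 17, -10) = -10
Root (Maxine): max(13, -1.67, -10) = 13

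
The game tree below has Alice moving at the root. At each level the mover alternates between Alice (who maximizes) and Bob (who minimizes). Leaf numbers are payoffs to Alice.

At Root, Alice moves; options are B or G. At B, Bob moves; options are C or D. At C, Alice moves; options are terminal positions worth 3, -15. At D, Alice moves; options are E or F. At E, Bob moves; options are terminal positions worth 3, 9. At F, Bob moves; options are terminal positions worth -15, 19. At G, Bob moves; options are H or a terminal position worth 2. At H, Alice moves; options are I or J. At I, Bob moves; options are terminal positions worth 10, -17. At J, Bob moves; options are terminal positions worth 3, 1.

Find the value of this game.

3

C (Alice): max(3, -15) = 3
E (Bob): min(3, 9) = 3
F (Bob): min(-15, 19) = -15
D (Alice): max(3, -15) = 3
B (Bob): min(3, 3) = 3
I (Bob): min(10, -17) = -17
J (Bob): min(3, 1) = 1
H (Alice): max(-17, 1) = 1
G (Bob): min(1, 2) = 1
Root (Alice): max(3, 1) = 3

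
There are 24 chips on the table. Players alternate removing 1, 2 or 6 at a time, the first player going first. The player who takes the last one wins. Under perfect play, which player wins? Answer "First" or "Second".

i:   0  1  2  3  4  5  6  7  8  9 10 11 12 13 14 15 16 17 18 19 20 21 22 23 24
     L  W  W  L  W  W  W  L  W  W  L  W  W  W  L  W  W  L  W  W  W  L  W  W  L
Position 24 is L, so the second player wins.

Second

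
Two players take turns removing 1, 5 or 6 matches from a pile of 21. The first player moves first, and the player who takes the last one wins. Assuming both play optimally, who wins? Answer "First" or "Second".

W/L table (W = player to move can force a win):
i:   0  1  2  3  4  5  6  7  8  9 10 11 12 13 14 15 16 17 18 19 20 21
     L  W  L  W  L  W  W  W  W  W  W  L  W  L  W  L  W  W  W  W  W  W
Position 21 is W, so the first player wins.

First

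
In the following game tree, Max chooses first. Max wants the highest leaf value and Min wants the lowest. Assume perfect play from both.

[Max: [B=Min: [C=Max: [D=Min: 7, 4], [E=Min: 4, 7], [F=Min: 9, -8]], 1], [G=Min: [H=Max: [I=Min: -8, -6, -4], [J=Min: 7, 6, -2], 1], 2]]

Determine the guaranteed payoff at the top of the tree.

1

D (Min): min(7, 4) = 4
E (Min): min(4, 7) = 4
F (Min): min(9, -8) = -8
C (Max): max(4, 4, -8) = 4
B (Min): min(4, 1) = 1
I (Min): min(-8, -6, -4) = -8
J (Min): min(7, 6, -2) = -2
H (Max): max(-8, -2, 1) = 1
G (Min): min(1, 2) = 1
Root (Max): max(1, 1) = 1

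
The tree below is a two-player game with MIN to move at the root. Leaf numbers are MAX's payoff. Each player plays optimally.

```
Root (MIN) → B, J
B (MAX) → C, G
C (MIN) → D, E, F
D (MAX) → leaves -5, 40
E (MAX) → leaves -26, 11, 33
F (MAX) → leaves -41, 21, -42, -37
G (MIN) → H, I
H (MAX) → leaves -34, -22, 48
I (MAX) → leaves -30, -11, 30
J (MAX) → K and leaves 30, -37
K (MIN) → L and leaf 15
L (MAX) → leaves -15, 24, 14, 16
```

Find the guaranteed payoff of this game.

30

D (MAX): max(-5, 40) = 40
E (MAX): max(-26, 11, 33) = 33
F (MAX): max(-41, 21, -42, -37) = 21
C (MIN): min(40, 33, 21) = 21
H (MAX): max(-34, -22, 48) = 48
I (MAX): max(-30, -11, 30) = 30
G (MIN): min(48, 30) = 30
B (MAX): max(21, 30) = 30
L (MAX): max(-15, 24, 14, 16) = 24
K (MIN): min(24, 15) = 15
J (MAX): max(15, 30, -37) = 30
Root (MIN): min(30, 30) = 30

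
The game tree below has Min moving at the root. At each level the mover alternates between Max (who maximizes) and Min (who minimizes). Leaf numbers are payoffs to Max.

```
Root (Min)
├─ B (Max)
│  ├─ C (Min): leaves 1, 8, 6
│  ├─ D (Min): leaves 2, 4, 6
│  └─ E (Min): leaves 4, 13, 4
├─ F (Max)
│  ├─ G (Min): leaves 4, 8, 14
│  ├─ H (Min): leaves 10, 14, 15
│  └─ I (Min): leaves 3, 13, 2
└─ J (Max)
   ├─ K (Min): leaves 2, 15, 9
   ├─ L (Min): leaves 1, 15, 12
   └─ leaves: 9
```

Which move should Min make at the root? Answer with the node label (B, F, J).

B

C (Min): min(1, 8, 6) = 1
D (Min): min(2, 4, 6) = 2
E (Min): min(4, 13, 4) = 4
B (Max): max(1, 2, 4) = 4
G (Min): min(4, 8, 14) = 4
H (Min): min(10, 14, 15) = 10
I (Min): min(3, 13, 2) = 2
F (Max): max(4, 10, 2) = 10
K (Min): min(2, 15, 9) = 2
L (Min): min(1, 15, 12) = 1
J (Max): max(2, 1, 9) = 9
Root (Min): min(4, 10, 9) = 4
Min picks the child with the lowest value: B (value 4).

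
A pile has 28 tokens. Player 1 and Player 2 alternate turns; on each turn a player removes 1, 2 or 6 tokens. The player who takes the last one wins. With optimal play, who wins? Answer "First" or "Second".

Second

i:   0  1  2  3  4  5  6  7  8  9 10 11 12 13 14 15 16 17 18 19 20 21 22 23 24 25 26 27 28
     L  W  W  L  W  W  W  L  W  W  L  W  W  W  L  W  W  L  W  W  W  L  W  W  L  W  W  W  L
Position 28 is L, so the second player wins.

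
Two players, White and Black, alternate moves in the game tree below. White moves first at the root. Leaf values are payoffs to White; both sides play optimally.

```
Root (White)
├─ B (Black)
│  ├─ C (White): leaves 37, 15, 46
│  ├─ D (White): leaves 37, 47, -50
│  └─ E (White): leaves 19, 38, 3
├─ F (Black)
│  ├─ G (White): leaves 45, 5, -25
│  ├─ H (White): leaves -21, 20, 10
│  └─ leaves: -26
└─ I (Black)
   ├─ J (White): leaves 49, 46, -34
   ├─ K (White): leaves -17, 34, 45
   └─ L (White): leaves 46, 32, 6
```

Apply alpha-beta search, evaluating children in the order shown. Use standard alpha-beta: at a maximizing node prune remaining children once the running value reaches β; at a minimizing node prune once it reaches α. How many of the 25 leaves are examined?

21

C [α=-∞,β=+∞]: v=46
D [α=-∞,β=46]: v=47 after child 2 ≥ β → β-cutoff, skip 1
E [α=-∞,β=46]: v=38
B [α=-∞,β=+∞]: v=38
G [α=38,β=+∞]: v=45
H [α=38,β=45]: v=20
F [α=38,β=+∞]: v=20 after child 2 ≤ α → α-cutoff, skip 1
J [α=38,β=+∞]: v=49
K [α=38,β=49]: v=45
L [α=38,β=45]: v=46 after child 1 ≥ β → β-cutoff, skip 2
I [α=38,β=+∞]: v=45
Root [α=-∞,β=+∞]: v=45
Leaves evaluated: 21 of 25.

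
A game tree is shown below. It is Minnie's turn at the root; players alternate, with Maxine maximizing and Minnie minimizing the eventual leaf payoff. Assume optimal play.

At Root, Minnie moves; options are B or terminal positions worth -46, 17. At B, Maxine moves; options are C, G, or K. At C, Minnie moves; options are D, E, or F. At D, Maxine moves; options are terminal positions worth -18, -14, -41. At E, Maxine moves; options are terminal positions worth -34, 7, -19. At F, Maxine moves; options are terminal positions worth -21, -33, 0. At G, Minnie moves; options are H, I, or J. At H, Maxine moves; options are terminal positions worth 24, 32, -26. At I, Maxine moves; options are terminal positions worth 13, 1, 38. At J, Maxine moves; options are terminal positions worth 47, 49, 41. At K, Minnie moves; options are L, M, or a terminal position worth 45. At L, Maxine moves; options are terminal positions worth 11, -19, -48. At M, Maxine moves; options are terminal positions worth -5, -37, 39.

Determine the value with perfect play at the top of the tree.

D (Maxine): max(-18, -14, -41) = -14
E (Maxine): max(-34, 7, -19) = 7
F (Maxine): max(-21, -33, 0) = 0
C (Minnie): min(-14, 7, 0) = -14
H (Maxine): max(24, 32, -26) = 32
I (Maxine): max(13, 1, 38) = 38
J (Maxine): max(47, 49, 41) = 49
G (Minnie): min(32, 38, 49) = 32
L (Maxine): max(11, -19, -48) = 11
M (Maxine): max(-5, -37, 39) = 39
K (Minnie): min(11, 39, 45) = 11
B (Maxine): max(-14, 32, 11) = 32
Root (Minnie): min(32, -46, 17) = -46

-46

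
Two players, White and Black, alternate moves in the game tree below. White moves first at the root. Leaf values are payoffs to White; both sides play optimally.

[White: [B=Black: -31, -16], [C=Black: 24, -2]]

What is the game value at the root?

B (Black): min(-31, -16) = -31
C (Black): min(24, -2) = -2
Root (White): max(-31, -2) = -2

-2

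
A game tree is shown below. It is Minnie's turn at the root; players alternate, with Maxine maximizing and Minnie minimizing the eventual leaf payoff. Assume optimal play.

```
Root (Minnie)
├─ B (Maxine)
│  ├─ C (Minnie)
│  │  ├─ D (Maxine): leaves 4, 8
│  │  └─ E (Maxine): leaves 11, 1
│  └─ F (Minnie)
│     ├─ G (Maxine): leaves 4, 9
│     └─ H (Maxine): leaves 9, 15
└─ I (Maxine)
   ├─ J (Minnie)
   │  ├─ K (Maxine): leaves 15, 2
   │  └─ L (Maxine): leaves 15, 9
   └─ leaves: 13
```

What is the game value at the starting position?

D (Maxine): max(4, 8) = 8
E (Maxine): max(11, 1) = 11
C (Minnie): min(8, 11) = 8
G (Maxine): max(4, 9) = 9
H (Maxine): max(9, 15) = 15
F (Minnie): min(9, 15) = 9
B (Maxine): max(8, 9) = 9
K (Maxine): max(15, 2) = 15
L (Maxine): max(15, 9) = 15
J (Minnie): min(15, 15) = 15
I (Maxine): max(15, 13) = 15
Root (Minnie): min(9, 15) = 9

9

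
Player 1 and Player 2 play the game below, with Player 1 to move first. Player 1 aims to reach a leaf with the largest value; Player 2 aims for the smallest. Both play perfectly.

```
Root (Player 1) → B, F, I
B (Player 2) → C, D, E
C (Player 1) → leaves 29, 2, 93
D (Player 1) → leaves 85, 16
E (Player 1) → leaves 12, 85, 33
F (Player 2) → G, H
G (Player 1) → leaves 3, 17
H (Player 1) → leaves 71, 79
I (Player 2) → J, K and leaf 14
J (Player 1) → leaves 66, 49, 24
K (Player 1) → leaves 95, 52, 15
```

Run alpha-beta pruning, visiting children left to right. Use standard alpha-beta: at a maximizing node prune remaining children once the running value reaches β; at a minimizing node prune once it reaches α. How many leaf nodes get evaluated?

12

C [α=-∞,β=+∞]: v=93
D [α=-∞,β=93]: v=85
E [α=-∞,β=85]: v=85 after child 2 ≥ β → β-cutoff, skip 1
B [α=-∞,β=+∞]: v=85
G [α=85,β=+∞]: v=17
F [α=85,β=+∞]: v=17 after child 1 ≤ α → α-cutoff, skip 1
J [α=85,β=+∞]: v=66
I [α=85,β=+∞]: v=66 after child 1 ≤ α → α-cutoff, skip 2
Root [α=-∞,β=+∞]: v=85
Leaves evaluated: 12 of 19.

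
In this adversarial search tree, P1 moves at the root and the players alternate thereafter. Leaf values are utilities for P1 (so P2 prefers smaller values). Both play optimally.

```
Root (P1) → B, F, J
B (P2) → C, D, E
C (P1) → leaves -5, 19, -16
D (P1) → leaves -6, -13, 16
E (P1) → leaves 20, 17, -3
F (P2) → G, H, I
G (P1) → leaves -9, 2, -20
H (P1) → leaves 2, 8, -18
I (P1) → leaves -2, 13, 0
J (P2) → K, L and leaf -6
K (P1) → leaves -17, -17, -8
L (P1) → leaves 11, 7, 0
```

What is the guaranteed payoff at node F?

G: max(-9, 2, -20) = 2
H: max(2, 8, -18) = 8
I: max(-2, 13, 0) = 13
F: min(2, 8, 13) = 2

2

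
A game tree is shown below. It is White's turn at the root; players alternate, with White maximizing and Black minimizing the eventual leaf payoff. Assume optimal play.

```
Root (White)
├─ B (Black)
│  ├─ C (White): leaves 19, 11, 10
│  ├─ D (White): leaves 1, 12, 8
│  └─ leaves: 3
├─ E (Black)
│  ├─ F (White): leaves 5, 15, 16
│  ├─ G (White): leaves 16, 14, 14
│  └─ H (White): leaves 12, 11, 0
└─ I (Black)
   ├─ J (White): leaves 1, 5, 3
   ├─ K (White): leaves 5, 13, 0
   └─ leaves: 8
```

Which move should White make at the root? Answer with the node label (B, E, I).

E

C (White): max(19, 11, 10) = 19
D (White): max(1, 12, 8) = 12
B (Black): min(19, 12, 3) = 3
F (White): max(5, 15, 16) = 16
G (White): max(16, 14, 14) = 16
H (White): max(12, 11, 0) = 12
E (Black): min(16, 16, 12) = 12
J (White): max(1, 5, 3) = 5
K (White): max(5, 13, 0) = 13
I (Black): min(5, 13, 8) = 5
Root (White): max(3, 12, 5) = 12
White picks the child with the highest value: E (value 12).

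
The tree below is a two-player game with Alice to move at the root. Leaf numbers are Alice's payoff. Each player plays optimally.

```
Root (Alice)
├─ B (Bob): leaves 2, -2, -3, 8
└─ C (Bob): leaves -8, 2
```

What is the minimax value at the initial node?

-3

B (Bob): min(2, -2, -3, 8) = -3
C (Bob): min(-8, 2) = -8
Root (Alice): max(-3, -8) = -3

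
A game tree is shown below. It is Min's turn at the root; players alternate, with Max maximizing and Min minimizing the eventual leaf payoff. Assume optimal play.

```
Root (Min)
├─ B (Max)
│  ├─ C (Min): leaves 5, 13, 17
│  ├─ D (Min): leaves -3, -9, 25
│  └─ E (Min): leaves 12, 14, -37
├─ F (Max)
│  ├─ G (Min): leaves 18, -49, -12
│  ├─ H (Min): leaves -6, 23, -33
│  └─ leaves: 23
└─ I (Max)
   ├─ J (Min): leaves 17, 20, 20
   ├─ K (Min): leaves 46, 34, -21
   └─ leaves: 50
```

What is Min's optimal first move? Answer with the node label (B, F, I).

B

C (Min): min(5, 13, 17) = 5
D (Min): min(-3, -9, 25) = -9
E (Min): min(12, 14, -37) = -37
B (Max): max(5, -9, -37) = 5
G (Min): min(18, -49, -12) = -49
H (Min): min(-6, 23, -33) = -33
F (Max): max(-49, -33, 23) = 23
J (Min): min(17, 20, 20) = 17
K (Min): min(46, 34, -21) = -21
I (Max): max(17, -21, 50) = 50
Root (Min): min(5, 23, 50) = 5
Min picks the child with the lowest value: B (value 5).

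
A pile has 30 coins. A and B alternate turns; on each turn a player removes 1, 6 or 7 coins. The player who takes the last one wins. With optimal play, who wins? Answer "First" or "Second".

First

W/L table (W = player to move can force a win):
i:   0  1  2  3  4  5  6  7  8  9 10 11 12 13 14 15 16 17 18 19 20 21 22 23 24 25 26 27 28 29 30
     L  W  L  W  L  W  W  W  W  W  W  W  L  W  L  W  L  W  W  W  W  W  W  W  L  W  L  W  L  W  W
Position 30 is W, so the first player wins.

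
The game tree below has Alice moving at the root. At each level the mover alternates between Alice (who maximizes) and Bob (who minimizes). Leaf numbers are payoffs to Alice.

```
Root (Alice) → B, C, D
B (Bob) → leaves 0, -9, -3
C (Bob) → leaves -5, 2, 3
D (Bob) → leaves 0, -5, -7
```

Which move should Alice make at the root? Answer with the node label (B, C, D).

C

B (Bob): min(0, -9, -3) = -9
C (Bob): min(-5, 2, 3) = -5
D (Bob): min(0, -5, -7) = -7
Root (Alice): max(-9, -5, -7) = -5
Alice picks the child with the highest value: C (value -5).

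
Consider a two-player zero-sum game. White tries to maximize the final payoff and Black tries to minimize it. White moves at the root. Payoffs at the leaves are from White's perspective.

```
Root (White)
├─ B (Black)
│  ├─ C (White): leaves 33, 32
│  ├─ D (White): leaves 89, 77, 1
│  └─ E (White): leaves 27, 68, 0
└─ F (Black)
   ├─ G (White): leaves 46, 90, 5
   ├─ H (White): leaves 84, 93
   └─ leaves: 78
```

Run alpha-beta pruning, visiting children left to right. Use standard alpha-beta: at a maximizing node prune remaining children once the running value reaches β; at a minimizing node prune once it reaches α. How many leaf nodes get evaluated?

11

C [α=-∞,β=+∞]: v=33
D [α=-∞,β=33]: v=89 after child 1 ≥ β → β-cutoff, skip 2
E [α=-∞,β=33]: v=68 after child 2 ≥ β → β-cutoff, skip 1
B [α=-∞,β=+∞]: v=33
G [α=33,β=+∞]: v=90
H [α=33,β=90]: v=93
F [α=33,β=+∞]: v=78
Root [α=-∞,β=+∞]: v=78
Leaves evaluated: 11 of 14.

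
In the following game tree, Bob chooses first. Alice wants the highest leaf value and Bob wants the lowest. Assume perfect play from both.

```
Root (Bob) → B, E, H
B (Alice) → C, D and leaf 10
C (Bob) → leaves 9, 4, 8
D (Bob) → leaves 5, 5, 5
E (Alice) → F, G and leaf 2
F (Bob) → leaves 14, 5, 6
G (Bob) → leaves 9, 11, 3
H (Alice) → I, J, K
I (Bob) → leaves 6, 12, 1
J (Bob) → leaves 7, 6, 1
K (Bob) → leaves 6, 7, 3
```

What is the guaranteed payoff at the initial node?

3

C (Bob): min(9, 4, 8) = 4
D (Bob): min(5, 5, 5) = 5
B (Alice): max(4, 5, 10) = 10
F (Bob): min(14, 5, 6) = 5
G (Bob): min(9, 11, 3) = 3
E (Alice): max(5, 3, 2) = 5
I (Bob): min(6, 12, 1) = 1
J (Bob): min(7, 6, 1) = 1
K (Bob): min(6, 7, 3) = 3
H (Alice): max(1, 1, 3) = 3
Root (Bob): min(10, 5, 3) = 3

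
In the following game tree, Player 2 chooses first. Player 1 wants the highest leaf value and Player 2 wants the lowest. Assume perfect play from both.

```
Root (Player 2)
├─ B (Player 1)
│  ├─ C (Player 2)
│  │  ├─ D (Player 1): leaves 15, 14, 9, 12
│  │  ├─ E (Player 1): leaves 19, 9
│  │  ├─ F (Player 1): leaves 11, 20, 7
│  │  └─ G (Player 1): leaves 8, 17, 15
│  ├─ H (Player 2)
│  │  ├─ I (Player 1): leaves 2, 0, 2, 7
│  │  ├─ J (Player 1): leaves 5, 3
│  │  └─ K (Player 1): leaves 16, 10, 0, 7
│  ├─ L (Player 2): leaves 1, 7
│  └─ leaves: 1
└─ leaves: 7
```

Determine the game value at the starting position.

7

D (Player 1): max(15, 14, 9, 12) = 15
E (Player 1): max(19, 9) = 19
F (Player 1): max(11, 20, 7) = 20
G (Player 1): max(8, 17, 15) = 17
C (Player 2): min(15, 19, 20, 17) = 15
I (Player 1): max(2, 0, 2, 7) = 7
J (Player 1): max(5, 3) = 5
K (Player 1): max(16, 10, 0, 7) = 16
H (Player 2): min(7, 5, 16) = 5
L (Player 2): min(1, 7) = 1
B (Player 1): max(15, 5, 1, 1) = 15
Root (Player 2): min(15, 7) = 7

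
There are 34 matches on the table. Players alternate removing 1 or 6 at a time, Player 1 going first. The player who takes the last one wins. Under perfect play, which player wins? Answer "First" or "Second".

i:   0  1  2  3  4  5  6  7  8  9 10 11 12 13 14 15 16 17 18 19 20 21 22 23 24 25 26 27 28 29 30 31 32 33 34
     L  W  L  W  L  W  W  L  W  L  W  L  W  W  L  W  L  W  L  W  W  L  W  L  W  L  W  W  L  W  L  W  L  W  W
Position 34 is W, so the first player wins.

First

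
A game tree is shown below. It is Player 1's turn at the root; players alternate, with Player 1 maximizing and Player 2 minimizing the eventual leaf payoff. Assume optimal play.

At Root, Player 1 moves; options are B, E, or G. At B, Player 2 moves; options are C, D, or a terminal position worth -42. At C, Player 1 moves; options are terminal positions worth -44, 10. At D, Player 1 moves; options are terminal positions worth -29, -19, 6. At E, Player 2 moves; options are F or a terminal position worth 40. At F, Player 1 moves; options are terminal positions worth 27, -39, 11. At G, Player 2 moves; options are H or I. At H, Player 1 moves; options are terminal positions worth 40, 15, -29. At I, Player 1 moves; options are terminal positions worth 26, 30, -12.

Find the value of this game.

C (Player 1): max(-44, 10) = 10
D (Player 1): max(-29, -19, 6) = 6
B (Player 2): min(10, 6, -42) = -42
F (Player 1): max(27, -39, 11) = 27
E (Player 2): min(27, 40) = 27
H (Player 1): max(40, 15, -29) = 40
I (Player 1): max(26, 30, -12) = 30
G (Player 2): min(40, 30) = 30
Root (Player 1): max(-42, 27, 30) = 30

30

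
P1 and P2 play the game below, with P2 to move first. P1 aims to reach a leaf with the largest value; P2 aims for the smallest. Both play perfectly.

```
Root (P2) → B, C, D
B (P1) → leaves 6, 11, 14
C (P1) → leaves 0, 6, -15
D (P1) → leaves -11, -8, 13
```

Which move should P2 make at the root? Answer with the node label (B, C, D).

C

B (P1): max(6, 11, 14) = 14
C (P1): max(0, 6, -15) = 6
D (P1): max(-11, -8, 13) = 13
Root (P2): min(14, 6, 13) = 6
P2 picks the child with the lowest value: C (value 6).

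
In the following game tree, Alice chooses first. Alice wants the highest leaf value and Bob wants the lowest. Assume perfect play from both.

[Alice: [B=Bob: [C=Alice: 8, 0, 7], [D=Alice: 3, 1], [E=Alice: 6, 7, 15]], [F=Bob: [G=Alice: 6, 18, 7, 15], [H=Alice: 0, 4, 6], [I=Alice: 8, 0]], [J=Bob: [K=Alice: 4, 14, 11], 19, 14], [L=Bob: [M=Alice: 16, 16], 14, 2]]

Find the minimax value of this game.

C (Alice): max(8, 0, 7) = 8
D (Alice): max(3, 1) = 3
E (Alice): max(6, 7, 15) = 15
B (Bob): min(8, 3, 15) = 3
G (Alice): max(6, 18, 7, 15) = 18
H (Alice): max(0, 4, 6) = 6
I (Alice): max(8, 0) = 8
F (Bob): min(18, 6, 8) = 6
K (Alice): max(4, 14, 11) = 14
J (Bob): min(14, 19, 14) = 14
M (Alice): max(16, 16) = 16
L (Bob): min(16, 14, 2) = 2
Root (Alice): max(3, 6, 14, 2) = 14

14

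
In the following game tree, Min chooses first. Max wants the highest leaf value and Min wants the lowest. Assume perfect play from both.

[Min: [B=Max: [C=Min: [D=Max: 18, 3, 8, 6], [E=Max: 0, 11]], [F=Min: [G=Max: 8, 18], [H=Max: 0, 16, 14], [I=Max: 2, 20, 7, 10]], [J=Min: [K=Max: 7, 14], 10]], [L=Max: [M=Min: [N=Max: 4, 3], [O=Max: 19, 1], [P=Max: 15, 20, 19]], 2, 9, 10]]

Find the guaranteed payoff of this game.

D (Max): max(18, 3, 8, 6) = 18
E (Max): max(0, 11) = 11
C (Min): min(18, 11) = 11
G (Max): max(8, 18) = 18
H (Max): max(0, 16, 14) = 16
I (Max): max(2, 20, 7, 10) = 20
F (Min): min(18, 16, 20) = 16
K (Max): max(7, 14) = 14
J (Min): min(14, 10) = 10
B (Max): max(11, 16, 10) = 16
N (Max): max(4, 3) = 4
O (Max): max(19, 1) = 19
P (Max): max(15, 20, 19) = 20
M (Min): min(4, 19, 20) = 4
L (Max): max(4, 2, 9, 10) = 10
Root (Min): min(16, 10) = 10

10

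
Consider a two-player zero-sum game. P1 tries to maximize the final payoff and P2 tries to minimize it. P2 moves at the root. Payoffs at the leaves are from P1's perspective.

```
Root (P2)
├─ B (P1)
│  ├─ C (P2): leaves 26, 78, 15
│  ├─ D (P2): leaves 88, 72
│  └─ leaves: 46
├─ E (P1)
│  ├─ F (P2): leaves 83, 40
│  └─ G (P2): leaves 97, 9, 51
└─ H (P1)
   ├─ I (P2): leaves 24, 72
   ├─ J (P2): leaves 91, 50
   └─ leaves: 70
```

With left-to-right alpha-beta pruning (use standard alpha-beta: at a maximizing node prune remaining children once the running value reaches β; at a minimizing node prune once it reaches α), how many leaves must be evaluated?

C [α=-∞,β=+∞]: v=15
D [α=15,β=+∞]: v=72
B [α=-∞,β=+∞]: v=72
F [α=-∞,β=72]: v=40
G [α=40,β=72]: v=9 after child 2 ≤ α → α-cutoff, skip 1
E [α=-∞,β=72]: v=40
I [α=-∞,β=40]: v=24
J [α=24,β=40]: v=50
H [α=-∞,β=40]: v=50 after child 2 ≥ β → β-cutoff, skip 1
Root [α=-∞,β=+∞]: v=40
Leaves evaluated: 14 of 16.

14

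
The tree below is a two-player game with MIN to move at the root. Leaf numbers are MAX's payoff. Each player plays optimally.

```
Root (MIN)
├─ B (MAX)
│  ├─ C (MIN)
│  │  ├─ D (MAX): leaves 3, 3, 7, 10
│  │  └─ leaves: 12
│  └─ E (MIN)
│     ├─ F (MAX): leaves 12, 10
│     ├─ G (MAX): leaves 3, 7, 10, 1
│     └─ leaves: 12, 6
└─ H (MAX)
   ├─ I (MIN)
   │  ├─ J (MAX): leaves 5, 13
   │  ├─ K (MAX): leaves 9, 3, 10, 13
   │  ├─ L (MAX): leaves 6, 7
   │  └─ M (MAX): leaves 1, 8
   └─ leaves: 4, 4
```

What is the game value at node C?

D: max(3, 3, 7, 10) = 10
C: min(10, 12) = 10

10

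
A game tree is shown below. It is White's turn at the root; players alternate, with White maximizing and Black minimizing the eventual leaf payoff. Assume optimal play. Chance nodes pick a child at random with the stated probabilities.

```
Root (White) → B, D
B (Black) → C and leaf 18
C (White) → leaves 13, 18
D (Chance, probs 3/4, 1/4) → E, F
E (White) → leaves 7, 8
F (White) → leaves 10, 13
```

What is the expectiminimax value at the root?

18

C (White): max(13, 18) = 18
B (Black): min(18, 18) = 18
E (White): max(7, 8) = 8
F (White): max(10, 13) = 13
D (Chance): 3/4·8 + 1/4·13 = 9.25
Root (White): max(18, 9.25) = 18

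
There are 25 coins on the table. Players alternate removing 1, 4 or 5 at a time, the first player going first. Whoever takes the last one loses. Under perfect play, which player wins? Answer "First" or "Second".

i:   0  1  2  3  4  5  6  7  8  9 10 11 12 13 14 15 16 17 18 19 20 21 22 23 24 25
     W  L  W  L  W  W  W  W  W  L  W  L  W  W  W  W  W  L  W  L  W  W  W  W  W  L
Position 25 is L, so the second player wins.

Second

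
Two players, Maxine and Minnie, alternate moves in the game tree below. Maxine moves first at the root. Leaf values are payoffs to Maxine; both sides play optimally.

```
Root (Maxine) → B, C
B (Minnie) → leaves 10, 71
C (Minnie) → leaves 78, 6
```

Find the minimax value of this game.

B (Minnie): min(10, 71) = 10
C (Minnie): min(78, 6) = 6
Root (Maxine): max(10, 6) = 10

10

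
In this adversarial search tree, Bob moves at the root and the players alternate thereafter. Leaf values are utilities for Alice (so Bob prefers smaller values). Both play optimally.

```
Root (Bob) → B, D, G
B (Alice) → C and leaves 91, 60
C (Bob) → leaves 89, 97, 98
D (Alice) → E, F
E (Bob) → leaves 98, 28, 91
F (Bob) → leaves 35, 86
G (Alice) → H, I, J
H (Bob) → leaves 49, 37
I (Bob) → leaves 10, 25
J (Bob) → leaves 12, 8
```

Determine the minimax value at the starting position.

C (Bob): min(89, 97, 98) = 89
B (Alice): max(89, 91, 60) = 91
E (Bob): min(98, 28, 91) = 28
F (Bob): min(35, 86) = 35
D (Alice): max(28, 35) = 35
H (Bob): min(49, 37) = 37
I (Bob): min(10, 25) = 10
J (Bob): min(12, 8) = 8
G (Alice): max(37, 10, 8) = 37
Root (Bob): min(91, 35, 37) = 35

35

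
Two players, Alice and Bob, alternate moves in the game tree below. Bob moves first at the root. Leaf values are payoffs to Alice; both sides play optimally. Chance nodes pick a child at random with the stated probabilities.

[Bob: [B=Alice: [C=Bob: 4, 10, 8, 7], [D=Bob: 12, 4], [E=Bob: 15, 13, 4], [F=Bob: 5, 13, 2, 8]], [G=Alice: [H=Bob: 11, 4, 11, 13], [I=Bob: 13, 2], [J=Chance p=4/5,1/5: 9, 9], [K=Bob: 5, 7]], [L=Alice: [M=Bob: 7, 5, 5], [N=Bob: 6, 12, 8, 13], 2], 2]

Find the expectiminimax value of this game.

2

C (Bob): min(4, 10, 8, 7) = 4
D (Bob): min(12, 4) = 4
E (Bob): min(15, 13, 4) = 4
F (Bob): min(5, 13, 2, 8) = 2
B (Alice): max(4, 4, 4, 2) = 4
H (Bob): min(11, 4, 11, 13) = 4
I (Bob): min(13, 2) = 2
J (Chance): 4/5·9 + 1/5·9 = 9
K (Bob): min(5, 7) = 5
G (Alice): max(4, 2, 9, 5) = 9
M (Bob): min(7, 5, 5) = 5
N (Bob): min(6, 12, 8, 13) = 6
L (Alice): max(5, 6, 2) = 6
Root (Bob): min(4, 9, 6, 2) = 2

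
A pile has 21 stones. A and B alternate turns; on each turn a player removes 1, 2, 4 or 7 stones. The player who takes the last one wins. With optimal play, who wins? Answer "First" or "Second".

Second

Compute winning (W) and losing (L) positions by backward induction:
i:   0  1  2  3  4  5  6  7  8  9 10 11 12 13 14 15 16 17 18 19 20 21
     L  W  W  L  W  W  L  W  W  L  W  W  L  W  W  L  W  W  L  W  W  L
Position 21 is L, so the second player wins.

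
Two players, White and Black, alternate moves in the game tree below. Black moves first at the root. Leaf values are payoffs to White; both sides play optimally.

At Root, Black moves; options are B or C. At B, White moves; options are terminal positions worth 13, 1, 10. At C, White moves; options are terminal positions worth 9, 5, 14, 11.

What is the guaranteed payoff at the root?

B (White): max(13, 1, 10) = 13
C (White): max(9, 5, 14, 11) = 14
Root (Black): min(13, 14) = 13

13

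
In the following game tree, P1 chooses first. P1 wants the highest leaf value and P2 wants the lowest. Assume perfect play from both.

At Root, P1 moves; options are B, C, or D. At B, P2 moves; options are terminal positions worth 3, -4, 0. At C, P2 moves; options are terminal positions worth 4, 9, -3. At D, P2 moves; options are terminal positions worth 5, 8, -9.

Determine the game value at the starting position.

B (P2): min(3, -4, 0) = -4
C (P2): min(4, 9, -3) = -3
D (P2): min(5, 8, -9) = -9
Root (P1): max(-4, -3, -9) = -3

-3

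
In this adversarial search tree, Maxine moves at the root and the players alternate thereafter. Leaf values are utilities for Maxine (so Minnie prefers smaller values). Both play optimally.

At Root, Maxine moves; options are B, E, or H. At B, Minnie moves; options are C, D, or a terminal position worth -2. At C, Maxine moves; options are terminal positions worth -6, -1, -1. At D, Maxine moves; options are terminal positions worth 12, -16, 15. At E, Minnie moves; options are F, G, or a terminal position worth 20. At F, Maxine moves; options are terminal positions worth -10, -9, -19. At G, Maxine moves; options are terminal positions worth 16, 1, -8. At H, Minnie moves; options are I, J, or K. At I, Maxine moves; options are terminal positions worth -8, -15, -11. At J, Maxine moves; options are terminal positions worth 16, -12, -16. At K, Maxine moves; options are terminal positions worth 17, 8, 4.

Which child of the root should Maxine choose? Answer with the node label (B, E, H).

C (Maxine): max(-6, -1, -1) = -1
D (Maxine): max(12, -16, 15) = 15
B (Minnie): min(-1, 15, -2) = -2
F (Maxine): max(-10, -9, -19) = -9
G (Maxine): max(16, 1, -8) = 16
E (Minnie): min(-9, 16, 20) = -9
I (Maxine): max(-8, -15, -11) = -8
J (Maxine): max(16, -12, -16) = 16
K (Maxine): max(17, 8, 4) = 17
H (Minnie): min(-8, 16, 17) = -8
Root (Maxine): max(-2, -9, -8) = -2
Maxine picks the child with the highest value: B (value -2).

B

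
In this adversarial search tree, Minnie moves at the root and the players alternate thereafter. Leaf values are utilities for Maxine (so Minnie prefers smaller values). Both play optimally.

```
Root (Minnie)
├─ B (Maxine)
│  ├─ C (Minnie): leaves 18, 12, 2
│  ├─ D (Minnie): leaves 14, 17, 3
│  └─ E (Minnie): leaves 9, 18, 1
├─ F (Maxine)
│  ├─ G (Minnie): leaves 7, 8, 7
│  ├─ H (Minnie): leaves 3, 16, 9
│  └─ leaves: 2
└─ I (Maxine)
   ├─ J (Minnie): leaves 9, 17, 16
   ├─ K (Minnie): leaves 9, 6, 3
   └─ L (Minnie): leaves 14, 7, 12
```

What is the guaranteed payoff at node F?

7

G: min(7, 8, 7) = 7
H: min(3, 16, 9) = 3
F: max(7, 3, 2) = 7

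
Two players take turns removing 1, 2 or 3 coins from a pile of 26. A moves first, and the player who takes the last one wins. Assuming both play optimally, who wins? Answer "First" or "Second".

Mark each pile size as W (mover wins) or L (mover loses):
i:   0  1  2  3  4  5  6  7  8  9 10 11 12 13 14 15 16 17 18 19 20 21 22 23 24 25 26
     L  W  W  W  L  W  W  W  L  W  W  W  L  W  W  W  L  W  W  W  L  W  W  W  L  W  W
Position 26 is W, so the first player wins.

First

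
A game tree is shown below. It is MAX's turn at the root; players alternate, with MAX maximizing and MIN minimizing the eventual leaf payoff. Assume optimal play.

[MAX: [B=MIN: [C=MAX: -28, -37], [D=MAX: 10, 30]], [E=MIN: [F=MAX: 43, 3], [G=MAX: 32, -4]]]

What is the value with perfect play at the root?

32

C (MAX): max(-28, -37) = -28
D (MAX): max(10, 30) = 30
B (MIN): min(-28, 30) = -28
F (MAX): max(43, 3) = 43
G (MAX): max(32, -4) = 32
E (MIN): min(43, 32) = 32
Root (MAX): max(-28, 32) = 32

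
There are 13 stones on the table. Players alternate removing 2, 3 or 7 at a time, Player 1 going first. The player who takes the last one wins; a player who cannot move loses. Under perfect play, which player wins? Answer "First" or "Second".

W/L table (W = player to move can force a win):
i:   0  1  2  3  4  5  6  7  8  9 10 11 12 13
     L  L  W  W  W  L  L  W  W  W  L  L  W  W
Position 13 is W, so the first player wins.

First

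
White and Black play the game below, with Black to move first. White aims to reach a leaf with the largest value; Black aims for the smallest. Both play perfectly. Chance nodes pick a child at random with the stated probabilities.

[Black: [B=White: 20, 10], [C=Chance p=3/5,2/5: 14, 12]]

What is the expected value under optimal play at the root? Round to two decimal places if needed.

B (White): max(20, 10) = 20
C (Chance): 3/5·14 + 2/5·12 = 13.2
Root (Black): min(20, 13.2) = 13.2

13.2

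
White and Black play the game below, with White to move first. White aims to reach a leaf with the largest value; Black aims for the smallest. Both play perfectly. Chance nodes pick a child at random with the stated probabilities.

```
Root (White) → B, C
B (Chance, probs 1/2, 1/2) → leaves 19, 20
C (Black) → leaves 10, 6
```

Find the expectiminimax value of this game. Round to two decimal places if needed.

B (Chance): 1/2·19 + 1/2·20 = 19.5
C (Black): min(10, 6) = 6
Root (White): max(19.5, 6) = 19.5

19.5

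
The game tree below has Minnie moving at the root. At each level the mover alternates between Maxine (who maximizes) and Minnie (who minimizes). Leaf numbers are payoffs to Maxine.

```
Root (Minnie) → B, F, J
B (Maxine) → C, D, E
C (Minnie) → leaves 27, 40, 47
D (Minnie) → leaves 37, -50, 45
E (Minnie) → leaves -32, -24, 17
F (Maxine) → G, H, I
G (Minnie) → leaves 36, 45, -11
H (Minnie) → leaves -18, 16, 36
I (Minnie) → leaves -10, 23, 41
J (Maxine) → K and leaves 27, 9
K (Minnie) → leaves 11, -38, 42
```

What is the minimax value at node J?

27

K: min(11, -38, 42) = -38
J: max(-38, 27, 9) = 27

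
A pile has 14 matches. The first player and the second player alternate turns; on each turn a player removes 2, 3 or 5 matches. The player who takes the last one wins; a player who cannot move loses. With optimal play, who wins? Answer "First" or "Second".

Second

Compute winning (W) and losing (L) positions by backward induction:
i:   0  1  2  3  4  5  6  7  8  9 10 11 12 13 14
     L  L  W  W  W  W  W  L  L  W  W  W  W  W  L
Position 14 is L, so the second player wins.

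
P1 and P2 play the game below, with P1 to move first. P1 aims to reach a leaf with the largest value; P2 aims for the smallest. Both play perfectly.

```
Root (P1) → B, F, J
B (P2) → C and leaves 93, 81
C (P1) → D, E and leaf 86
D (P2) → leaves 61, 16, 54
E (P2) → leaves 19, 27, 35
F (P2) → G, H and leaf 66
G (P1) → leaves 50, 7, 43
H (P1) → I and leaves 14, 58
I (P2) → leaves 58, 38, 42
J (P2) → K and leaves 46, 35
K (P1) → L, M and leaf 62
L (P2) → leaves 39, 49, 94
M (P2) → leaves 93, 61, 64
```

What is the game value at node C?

D: min(61, 16, 54) = 16
E: min(19, 27, 35) = 19
C: max(16, 19, 86) = 86

86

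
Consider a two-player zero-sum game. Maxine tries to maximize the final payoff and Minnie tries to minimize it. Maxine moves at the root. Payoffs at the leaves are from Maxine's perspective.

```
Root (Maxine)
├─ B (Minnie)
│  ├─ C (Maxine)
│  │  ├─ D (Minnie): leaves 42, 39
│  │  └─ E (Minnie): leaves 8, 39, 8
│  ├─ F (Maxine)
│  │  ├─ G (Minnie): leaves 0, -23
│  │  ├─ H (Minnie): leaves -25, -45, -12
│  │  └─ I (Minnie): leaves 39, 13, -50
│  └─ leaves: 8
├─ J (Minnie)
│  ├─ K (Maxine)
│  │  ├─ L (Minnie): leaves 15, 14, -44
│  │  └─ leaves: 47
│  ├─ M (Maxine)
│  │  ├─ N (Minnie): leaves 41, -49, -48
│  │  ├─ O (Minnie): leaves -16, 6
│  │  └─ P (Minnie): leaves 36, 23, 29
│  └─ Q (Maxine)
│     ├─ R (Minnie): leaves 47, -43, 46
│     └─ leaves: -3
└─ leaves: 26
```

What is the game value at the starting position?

D (Minnie): min(42, 39) = 39
E (Minnie): min(8, 39, 8) = 8
C (Maxine): max(39, 8) = 39
G (Minnie): min(0, -23) = -23
H (Minnie): min(-25, -45, -12) = -45
I (Minnie): min(39, 13, -50) = -50
F (Maxine): max(-23, -45, -50) = -23
B (Minnie): min(39, -23, 8) = -23
L (Minnie): min(15, 14, -44) = -44
K (Maxine): max(-44, 47) = 47
N (Minnie): min(41, -49, -48) = -49
O (Minnie): min(-16, 6) = -16
P (Minnie): min(36, 23, 29) = 23
M (Maxine): max(-49, -16, 23) = 23
R (Minnie): min(47, -43, 46) = -43
Q (Maxine): max(-43, -3) = -3
J (Minnie): min(47, 23, -3) = -3
Root (Maxine): max(-23, -3, 26) = 26

26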